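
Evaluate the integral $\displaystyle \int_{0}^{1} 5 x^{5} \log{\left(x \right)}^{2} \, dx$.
$\frac{5}{108}$

Start from the elementary integral
$$J(a) = \int_{0}^{1} 5 x^{a} \, dx = \frac{5}{a + 1}.$$

Differentiating under the integral sign brings down a factor of $\ln x$:
$$\frac{dJ}{da} = \int_{0}^{1} 5 x^{a} \log{\left(x \right)} \, dx = - \frac{5}{\left(a + 1\right)^{2}}.$$

Repeating twice in total — each differentiation brings down another $\ln x$ — gives
$$\frac{d^{2}J}{da^{2}} = \int_{0}^{1} 5 x^{a} \log{\left(x \right)}^{2} \, dx = \frac{10}{\left(a + 1\right)^{3}},$$
and the integrand here is exactly the target integrand, so $I = \frac{10}{\left(a + 1\right)^{3}}$.

Setting $a = 5$:
$$I = \frac{5}{108}.$$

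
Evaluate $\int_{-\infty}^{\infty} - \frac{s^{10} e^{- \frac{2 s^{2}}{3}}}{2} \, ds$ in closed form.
$- \frac{229635 \sqrt{6} \sqrt{\pi}}{4096}$

Consider the simpler parametrised integral
$$J(a) = \int_{-\infty}^{\infty} - \frac{e^{- a s^{2}}}{2} \, ds = - \frac{\sqrt{\pi}}{2 \sqrt{a}}.$$

Differentiating under the integral sign brings down a factor of $(-s^2)$:
$$\frac{dJ}{da} = \int_{-\infty}^{\infty} \frac{s^{2} e^{- a s^{2}}}{2} \, ds = \frac{\sqrt{\pi}}{4 a^{\frac{3}{2}}}.$$

Repeating $5$ times in total — each differentiation brings down another $(-s^2)$ — gives
$$\frac{d^{5}J}{da^{5}} = \int_{-\infty}^{\infty} \frac{s^{10} e^{- a s^{2}}}{2} \, ds = \frac{945 \sqrt{\pi}}{64 a^{\frac{11}{2}}},$$
and the integrand here is $(-1)^{5}$ times the target integrand, so $I = (-1)^{5}\,\frac{d^{5}J}{da^{5}} = - \frac{945 \sqrt{\pi}}{64 a^{\frac{11}{2}}}$.

Setting $a = \frac{2}{3}$:
$$I = - \frac{229635 \sqrt{6} \sqrt{\pi}}{4096}.$$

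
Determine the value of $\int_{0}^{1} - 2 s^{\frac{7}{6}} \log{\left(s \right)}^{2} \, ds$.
$- \frac{864}{2197}$

Begin with the known integral
$$J(a) = \int_{0}^{1} - 2 s^{a} \, ds = - \frac{2}{a + 1}.$$

Differentiating under the integral sign brings down a factor of $\ln s$:
$$\frac{dJ}{da} = \int_{0}^{1} - 2 s^{a} \log{\left(s \right)} \, ds = \frac{2}{\left(a + 1\right)^{2}}.$$

Repeating twice in total — each differentiation brings down another $\ln s$ — gives
$$\frac{d^{2}J}{da^{2}} = \int_{0}^{1} - 2 s^{a} \log{\left(s \right)}^{2} \, ds = - \frac{4}{\left(a + 1\right)^{3}},$$
and the integrand here is exactly the target integrand, so $I = - \frac{4}{\left(a + 1\right)^{3}}$.

Setting $a = \frac{7}{6}$:
$$I = - \frac{864}{2197}.$$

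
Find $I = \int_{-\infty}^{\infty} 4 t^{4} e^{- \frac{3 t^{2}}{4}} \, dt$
$\frac{32 \sqrt{3} \sqrt{\pi}}{9}$

Consider the simpler parametrised integral
$$J(a) = \int_{-\infty}^{\infty} 4 e^{- a t^{2}} \, dt = \frac{4 \sqrt{\pi}}{\sqrt{a}}.$$

Differentiating under the integral sign brings down a factor of $(-t^2)$:
$$\frac{dJ}{da} = \int_{-\infty}^{\infty} - 4 t^{2} e^{- a t^{2}} \, dt = - \frac{2 \sqrt{\pi}}{a^{\frac{3}{2}}}.$$

Repeating twice in total — each differentiation brings down another $(-t^2)$ — gives
$$\frac{d^{2}J}{da^{2}} = \int_{-\infty}^{\infty} 4 t^{4} e^{- a t^{2}} \, dt = \frac{3 \sqrt{\pi}}{a^{\frac{5}{2}}},$$
and the integrand here is exactly the target integrand, so $I = \frac{3 \sqrt{\pi}}{a^{\frac{5}{2}}}$.

Setting $a = \frac{3}{4}$:
$$I = \frac{32 \sqrt{3} \sqrt{\pi}}{9}.$$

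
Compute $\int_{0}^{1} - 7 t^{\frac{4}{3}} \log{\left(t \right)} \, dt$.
$\frac{9}{7}$

Start from the elementary integral
$$J(a) = \int_{0}^{1} - 7 t^{a} \, dt = - \frac{7}{a + 1}.$$

Differentiating under the integral sign brings down a factor of $\ln t$:
$$\frac{dJ}{da} = \int_{0}^{1} - 7 t^{a} \log{\left(t \right)} \, dt = \frac{7}{\left(a + 1\right)^{2}}.$$

The integral on the left is $I$, so $I = \frac{7}{\left(a + 1\right)^{2}}$.

Setting $a = \frac{4}{3}$:
$$I = \frac{9}{7}.$$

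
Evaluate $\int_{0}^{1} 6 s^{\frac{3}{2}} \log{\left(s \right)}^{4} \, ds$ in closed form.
$\frac{4608}{3125}$

Consider the simpler parametrised integral
$$J(a) = \int_{0}^{1} 6 s^{a} \, ds = \frac{6}{a + 1}.$$

Differentiating under the integral sign brings down a factor of $\ln s$:
$$\frac{dJ}{da} = \int_{0}^{1} 6 s^{a} \log{\left(s \right)} \, ds = - \frac{6}{\left(a + 1\right)^{2}}.$$

Repeating $4$ times in total — each differentiation brings down another $\ln s$ — gives
$$\frac{d^{4}J}{da^{4}} = \int_{0}^{1} 6 s^{a} \log{\left(s \right)}^{4} \, ds = \frac{144}{\left(a + 1\right)^{5}},$$
and the integrand here is exactly the target integrand, so $I = \frac{144}{\left(a + 1\right)^{5}}$.

Setting $a = \frac{3}{2}$:
$$I = \frac{4608}{3125}.$$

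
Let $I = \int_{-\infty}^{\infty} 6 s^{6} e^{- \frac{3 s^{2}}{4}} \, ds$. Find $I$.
$\frac{160 \sqrt{3} \sqrt{\pi}}{9}$

Consider the simpler parametrised integral
$$J(a) = \int_{-\infty}^{\infty} 6 e^{- a s^{2}} \, ds = \frac{6 \sqrt{\pi}}{\sqrt{a}}.$$

Differentiating under the integral sign brings down a factor of $(-s^2)$:
$$\frac{dJ}{da} = \int_{-\infty}^{\infty} - 6 s^{2} e^{- a s^{2}} \, ds = - \frac{3 \sqrt{\pi}}{a^{\frac{3}{2}}}.$$

Repeating $3$ times in total — each differentiation brings down another $(-s^2)$ — gives
$$\frac{d^{3}J}{da^{3}} = \int_{-\infty}^{\infty} - 6 s^{6} e^{- a s^{2}} \, ds = - \frac{45 \sqrt{\pi}}{4 a^{\frac{7}{2}}},$$
and the integrand here is $(-1)^{3}$ times the target integrand, so $I = (-1)^{3}\,\frac{d^{3}J}{da^{3}} = \frac{45 \sqrt{\pi}}{4 a^{\frac{7}{2}}}$.

Setting $a = \frac{3}{4}$:
$$I = \frac{160 \sqrt{3} \sqrt{\pi}}{9}.$$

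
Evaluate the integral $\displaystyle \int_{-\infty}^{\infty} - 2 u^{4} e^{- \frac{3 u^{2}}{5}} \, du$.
$- \frac{25 \sqrt{15} \sqrt{\pi}}{18}$

Consider the simpler parametrised integral
$$J(a) = \int_{-\infty}^{\infty} - 2 e^{- a u^{2}} \, du = - \frac{2 \sqrt{\pi}}{\sqrt{a}}.$$

Differentiating under the integral sign brings down a factor of $(-u^2)$:
$$\frac{dJ}{da} = \int_{-\infty}^{\infty} 2 u^{2} e^{- a u^{2}} \, du = \frac{\sqrt{\pi}}{a^{\frac{3}{2}}}.$$

Repeating twice in total — each differentiation brings down another $(-u^2)$ — gives
$$\frac{d^{2}J}{da^{2}} = \int_{-\infty}^{\infty} - 2 u^{4} e^{- a u^{2}} \, du = - \frac{3 \sqrt{\pi}}{2 a^{\frac{5}{2}}},$$
and the integrand here is exactly the target integrand, so $I = - \frac{3 \sqrt{\pi}}{2 a^{\frac{5}{2}}}$.

Setting $a = \frac{3}{5}$:
$$I = - \frac{25 \sqrt{15} \sqrt{\pi}}{18}.$$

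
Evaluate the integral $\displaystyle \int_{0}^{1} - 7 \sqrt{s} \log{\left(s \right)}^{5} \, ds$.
$\frac{17920}{243}$

Begin with the known integral
$$J(a) = \int_{0}^{1} - 7 s^{a} \, ds = - \frac{7}{a + 1}.$$

Differentiating under the integral sign brings down a factor of $\ln s$:
$$\frac{dJ}{da} = \int_{0}^{1} - 7 s^{a} \log{\left(s \right)} \, ds = \frac{7}{\left(a + 1\right)^{2}}.$$

Repeating $5$ times in total — each differentiation brings down another $\ln s$ — gives
$$\frac{d^{5}J}{da^{5}} = \int_{0}^{1} - 7 s^{a} \log{\left(s \right)}^{5} \, ds = \frac{840}{\left(a + 1\right)^{6}},$$
and the integrand here is exactly the target integrand, so $I = \frac{840}{\left(a + 1\right)^{6}}$.

Setting $a = \frac{1}{2}$:
$$I = \frac{17920}{243}.$$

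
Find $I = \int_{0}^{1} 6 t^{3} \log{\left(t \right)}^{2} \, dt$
$\frac{3}{16}$

Consider the simpler parametrised integral
$$J(a) = \int_{0}^{1} 6 t^{a} \, dt = \frac{6}{a + 1}.$$

Differentiating under the integral sign brings down a factor of $\ln t$:
$$\frac{dJ}{da} = \int_{0}^{1} 6 t^{a} \log{\left(t \right)} \, dt = - \frac{6}{\left(a + 1\right)^{2}}.$$

Repeating twice in total — each differentiation brings down another $\ln t$ — gives
$$\frac{d^{2}J}{da^{2}} = \int_{0}^{1} 6 t^{a} \log{\left(t \right)}^{2} \, dt = \frac{12}{\left(a + 1\right)^{3}},$$
and the integrand here is exactly the target integrand, so $I = \frac{12}{\left(a + 1\right)^{3}}$.

Setting $a = 3$:
$$I = \frac{3}{16}.$$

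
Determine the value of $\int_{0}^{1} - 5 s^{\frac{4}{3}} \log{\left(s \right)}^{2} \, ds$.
$- \frac{270}{343}$

Consider the simpler parametrised integral
$$J(a) = \int_{0}^{1} - 5 s^{a} \, ds = - \frac{5}{a + 1}.$$

Differentiating under the integral sign brings down a factor of $\ln s$:
$$\frac{dJ}{da} = \int_{0}^{1} - 5 s^{a} \log{\left(s \right)} \, ds = \frac{5}{\left(a + 1\right)^{2}}.$$

Repeating twice in total — each differentiation brings down another $\ln s$ — gives
$$\frac{d^{2}J}{da^{2}} = \int_{0}^{1} - 5 s^{a} \log{\left(s \right)}^{2} \, ds = - \frac{10}{\left(a + 1\right)^{3}},$$
and the integrand here is exactly the target integrand, so $I = - \frac{10}{\left(a + 1\right)^{3}}$.

Setting $a = \frac{4}{3}$:
$$I = - \frac{270}{343}.$$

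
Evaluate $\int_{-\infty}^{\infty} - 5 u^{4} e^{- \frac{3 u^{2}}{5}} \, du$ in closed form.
$- \frac{125 \sqrt{15} \sqrt{\pi}}{36}$

Start from the elementary integral
$$J(a) = \int_{-\infty}^{\infty} - 5 e^{- a u^{2}} \, du = - \frac{5 \sqrt{\pi}}{\sqrt{a}}.$$

Differentiating under the integral sign brings down a factor of $(-u^2)$:
$$\frac{dJ}{da} = \int_{-\infty}^{\infty} 5 u^{2} e^{- a u^{2}} \, du = \frac{5 \sqrt{\pi}}{2 a^{\frac{3}{2}}}.$$

Repeating twice in total — each differentiation brings down another $(-u^2)$ — gives
$$\frac{d^{2}J}{da^{2}} = \int_{-\infty}^{\infty} - 5 u^{4} e^{- a u^{2}} \, du = - \frac{15 \sqrt{\pi}}{4 a^{\frac{5}{2}}},$$
and the integrand here is exactly the target integrand, so $I = - \frac{15 \sqrt{\pi}}{4 a^{\frac{5}{2}}}$.

Setting $a = \frac{3}{5}$:
$$I = - \frac{125 \sqrt{15} \sqrt{\pi}}{36}.$$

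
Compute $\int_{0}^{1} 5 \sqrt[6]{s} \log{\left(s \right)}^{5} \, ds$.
$- \frac{27993600}{117649}$

Start from the elementary integral
$$J(a) = \int_{0}^{1} 5 s^{a} \, ds = \frac{5}{a + 1}.$$

Differentiating under the integral sign brings down a factor of $\ln s$:
$$\frac{dJ}{da} = \int_{0}^{1} 5 s^{a} \log{\left(s \right)} \, ds = - \frac{5}{\left(a + 1\right)^{2}}.$$

Repeating $5$ times in total — each differentiation brings down another $\ln s$ — gives
$$\frac{d^{5}J}{da^{5}} = \int_{0}^{1} 5 s^{a} \log{\left(s \right)}^{5} \, ds = - \frac{600}{\left(a + 1\right)^{6}},$$
and the integrand here is exactly the target integrand, so $I = - \frac{600}{\left(a + 1\right)^{6}}$.

Setting $a = \frac{1}{6}$:
$$I = - \frac{27993600}{117649}.$$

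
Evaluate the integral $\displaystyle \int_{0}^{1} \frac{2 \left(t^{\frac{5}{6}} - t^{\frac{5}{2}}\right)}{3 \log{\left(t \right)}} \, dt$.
$\log{\left(\frac{11^{\frac{2}{3}} \sqrt[3]{21}}{21} \right)}$

Consider the one-parameter family: let $I(a) = \int_{0}^{1} \frac{2 \left(t^{\frac{5}{6}} - t^{a}\right)}{3 \log{\left(t \right)}} \, dt$.

Since $\dfrac{\partial}{\partial a}\,t^{a} = t^{a} \ln t$, the $\ln t$ in the denominator cancels and
$$\frac{dI}{da} = \int_{0}^{1} - \frac{2}{3} t^{a} \, dt = - \frac{2}{3} \left[\frac{t^{a+1}}{a+1}\right]_0^1 = - \frac{2}{3 a + 3}.$$

Integrating with respect to $a$ gives $I(a) = - \frac{2 \log{\left(a + 1 \right)}}{3} - \frac{2 \log{\left(6 \right)}}{3} + \frac{2 \log{\left(11 \right)}}{3} + C$.

At $a = \frac{5}{6}$ the integrand is identically $0$, so $I(\frac{5}{6}) = 0$. The closed form gives $0$, hence $C = 0$.

Setting $a = \frac{5}{2}$:
$$I = \log{\left(\frac{11^{\frac{2}{3}} \sqrt[3]{21}}{21} \right)}.$$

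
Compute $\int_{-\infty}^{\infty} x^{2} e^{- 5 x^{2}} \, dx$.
$\frac{\sqrt{5} \sqrt{\pi}}{50}$

Begin with the known integral
$$J(a) = \int_{-\infty}^{\infty} e^{- a x^{2}} \, dx = \frac{\sqrt{\pi}}{\sqrt{a}}.$$

Differentiating under the integral sign brings down a factor of $(-x^2)$:
$$\frac{dJ}{da} = \int_{-\infty}^{\infty} - x^{2} e^{- a x^{2}} \, dx = - \frac{\sqrt{\pi}}{2 a^{\frac{3}{2}}}.$$

The integral on the left is $-I$, so $I = \frac{\sqrt{\pi}}{2 a^{\frac{3}{2}}}$.

Setting $a = 5$:
$$I = \frac{\sqrt{5} \sqrt{\pi}}{50}.$$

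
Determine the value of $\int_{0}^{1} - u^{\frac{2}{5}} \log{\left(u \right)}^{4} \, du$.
$- \frac{75000}{16807}$

Consider the simpler parametrised integral
$$J(a) = \int_{0}^{1} - u^{a} \, du = - \frac{1}{a + 1}.$$

Differentiating under the integral sign brings down a factor of $\ln u$:
$$\frac{dJ}{da} = \int_{0}^{1} - u^{a} \log{\left(u \right)} \, du = \frac{1}{\left(a + 1\right)^{2}}.$$

Repeating $4$ times in total — each differentiation brings down another $\ln u$ — gives
$$\frac{d^{4}J}{da^{4}} = \int_{0}^{1} - u^{a} \log{\left(u \right)}^{4} \, du = - \frac{24}{\left(a + 1\right)^{5}},$$
and the integrand here is exactly the target integrand, so $I = - \frac{24}{\left(a + 1\right)^{5}}$.

Setting $a = \frac{2}{5}$:
$$I = - \frac{75000}{16807}.$$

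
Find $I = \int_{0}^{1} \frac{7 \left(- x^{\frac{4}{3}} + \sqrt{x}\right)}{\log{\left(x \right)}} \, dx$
$\log{\left(\frac{4782969}{105413504} \right)}$

Replace the exponent $\frac{1}{2}$ by a parameter $a$: let $I(a) = \int_{0}^{1} \frac{7 \left(- x^{\frac{4}{3}} + x^{a}\right)}{\log{\left(x \right)}} \, dx$.

Since $\dfrac{\partial}{\partial a}\,x^{a} = x^{a} \ln x$, the $\ln x$ in the denominator cancels and
$$\frac{dI}{da} = \int_{0}^{1} 7 x^{a} \, dx = 7 \left[\frac{x^{a+1}}{a+1}\right]_0^1 = \frac{7}{a + 1}.$$

Integrating with respect to $a$ gives $I(a) = \log{\left(\frac{2187 \left(a + 1\right)^{7}}{823543} \right)} + C$.

At $a = \frac{4}{3}$ the integrand is identically $0$, so $I(\frac{4}{3}) = 0$. The closed form gives $0$, hence $C = 0$.

Setting $a = \frac{1}{2}$:
$$I = \log{\left(\frac{4782969}{105413504} \right)}.$$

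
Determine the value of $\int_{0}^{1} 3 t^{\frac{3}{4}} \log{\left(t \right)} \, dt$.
$- \frac{48}{49}$

Consider the simpler parametrised integral
$$J(a) = \int_{0}^{1} 3 t^{a} \, dt = \frac{3}{a + 1}.$$

Differentiating under the integral sign brings down a factor of $\ln t$:
$$\frac{dJ}{da} = \int_{0}^{1} 3 t^{a} \log{\left(t \right)} \, dt = - \frac{3}{\left(a + 1\right)^{2}}.$$

The integral on the left is $I$, so $I = - \frac{3}{\left(a + 1\right)^{2}}$.

Setting $a = \frac{3}{4}$:
$$I = - \frac{48}{49}.$$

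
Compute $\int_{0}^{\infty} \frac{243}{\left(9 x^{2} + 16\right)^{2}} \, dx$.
$\frac{81 \pi}{256}$

Recall the elementary integral
$$J(a) = \int_{0}^{\infty} \frac{3}{a^{2} + x^{2}} \, dx = \frac{3 \pi}{2 a}.$$

Differentiating under the integral sign with respect to $a$,
$$\frac{dJ}{da} = \int_{0}^{\infty} - \frac{6 a}{\left(a^{2} + x^{2}\right)^{2}} \, dx = - \frac{3 \pi}{2 a^{2}},$$
so $\int_{0}^{\infty} \frac{3}{\left(a^{2} + x^{2}\right)^{2}} \, dx = \frac{3 \pi}{4 a^{3}}$.

Setting $a = \frac{4}{3}$:
$$I = \frac{81 \pi}{256}.$$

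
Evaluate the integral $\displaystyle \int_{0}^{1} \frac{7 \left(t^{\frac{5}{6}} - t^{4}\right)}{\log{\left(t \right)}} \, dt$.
$- \log{\left(\frac{21870000000}{19487171} \right)}$

Replace the exponent $4$ by a parameter $a$: let $I(a) = \int_{0}^{1} \frac{7 \left(t^{\frac{5}{6}} - t^{a}\right)}{\log{\left(t \right)}} \, dt$.

Since $\dfrac{\partial}{\partial a}\,t^{a} = t^{a} \ln t$, the $\ln t$ in the denominator cancels and
$$\frac{dI}{da} = \int_{0}^{1} -7 t^{a} \, dt = -7 \left[\frac{t^{a+1}}{a+1}\right]_0^1 = - \frac{7}{a + 1}.$$

Integrating with respect to $a$ gives $I(a) = - \log{\left(\frac{279936 \left(a + 1\right)^{7}}{19487171} \right)} + C$.

At $a = \frac{5}{6}$ the integrand is identically $0$, so $I(\frac{5}{6}) = 0$. The closed form gives $0$, hence $C = 0$.

Setting $a = 4$:
$$I = - \log{\left(\frac{21870000000}{19487171} \right)}.$$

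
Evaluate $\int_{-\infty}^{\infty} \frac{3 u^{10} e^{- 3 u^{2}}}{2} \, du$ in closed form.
$\frac{35 \sqrt{3} \sqrt{\pi}}{576}$

Start from the elementary integral
$$J(a) = \int_{-\infty}^{\infty} \frac{3 e^{- a u^{2}}}{2} \, du = \frac{3 \sqrt{\pi}}{2 \sqrt{a}}.$$

Differentiating under the integral sign brings down a factor of $(-u^2)$:
$$\frac{dJ}{da} = \int_{-\infty}^{\infty} - \frac{3 u^{2} e^{- a u^{2}}}{2} \, du = - \frac{3 \sqrt{\pi}}{4 a^{\frac{3}{2}}}.$$

Repeating $5$ times in total — each differentiation brings down another $(-u^2)$ — gives
$$\frac{d^{5}J}{da^{5}} = \int_{-\infty}^{\infty} - \frac{3 u^{10} e^{- a u^{2}}}{2} \, du = - \frac{2835 \sqrt{\pi}}{64 a^{\frac{11}{2}}},$$
and the integrand here is $(-1)^{5}$ times the target integrand, so $I = (-1)^{5}\,\frac{d^{5}J}{da^{5}} = \frac{2835 \sqrt{\pi}}{64 a^{\frac{11}{2}}}$.

Setting $a = 3$:
$$I = \frac{35 \sqrt{3} \sqrt{\pi}}{576}.$$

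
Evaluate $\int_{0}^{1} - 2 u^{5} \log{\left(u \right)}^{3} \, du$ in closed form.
$\frac{1}{108}$

Consider the simpler parametrised integral
$$J(a) = \int_{0}^{1} - 2 u^{a} \, du = - \frac{2}{a + 1}.$$

Differentiating under the integral sign brings down a factor of $\ln u$:
$$\frac{dJ}{da} = \int_{0}^{1} - 2 u^{a} \log{\left(u \right)} \, du = \frac{2}{\left(a + 1\right)^{2}}.$$

Repeating $3$ times in total — each differentiation brings down another $\ln u$ — gives
$$\frac{d^{3}J}{da^{3}} = \int_{0}^{1} - 2 u^{a} \log{\left(u \right)}^{3} \, du = \frac{12}{\left(a + 1\right)^{4}},$$
and the integrand here is exactly the target integrand, so $I = \frac{12}{\left(a + 1\right)^{4}}$.

Setting $a = 5$:
$$I = \frac{1}{108}.$$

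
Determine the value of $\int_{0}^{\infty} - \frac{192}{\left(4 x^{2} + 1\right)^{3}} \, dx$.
$- 18 \pi$

Start from the standard arctangent integral
$$J(a) = \int_{0}^{\infty} - \frac{3}{a^{2} + x^{2}} \, dx = - \frac{3 \pi}{2 a}.$$

Differentiating under the integral sign with respect to $a$,
$$\frac{dJ}{da} = \int_{0}^{\infty} \frac{6 a}{\left(a^{2} + x^{2}\right)^{2}} \, dx = \frac{3 \pi}{2 a^{2}},$$
so $\int_{0}^{\infty} - \frac{3}{\left(a^{2} + x^{2}\right)^{2}} \, dx = - \frac{3 \pi}{4 a^{3}}$.

Repeating — each differentiation of $1/(x^2+a^2)^j$ produces $-2ja/(x^2+a^2)^{j+1}$ — and dividing through by $-2ja$ at each step yields, after $2$ differentiations in total,
$$\int_{0}^{\infty} - \frac{3}{\left(a^{2} + x^{2}\right)^{3}} \, dx = - \frac{9 \pi}{16 a^{5}}.$$

Setting $a = \frac{1}{2}$:
$$I = - 18 \pi.$$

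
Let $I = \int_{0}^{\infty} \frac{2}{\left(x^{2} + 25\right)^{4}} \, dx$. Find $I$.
$\frac{\pi}{250000}$

Recall the elementary integral
$$J(a) = \int_{0}^{\infty} \frac{2}{a^{2} + x^{2}} \, dx = \frac{\pi}{a}.$$

Differentiating under the integral sign with respect to $a$,
$$\frac{dJ}{da} = \int_{0}^{\infty} - \frac{4 a}{\left(a^{2} + x^{2}\right)^{2}} \, dx = - \frac{\pi}{a^{2}},$$
so $\int_{0}^{\infty} \frac{2}{\left(a^{2} + x^{2}\right)^{2}} \, dx = \frac{\pi}{2 a^{3}}$.

Repeating — each differentiation of $1/(x^2+a^2)^j$ produces $-2ja/(x^2+a^2)^{j+1}$ — and dividing through by $-2ja$ at each step yields, after $3$ differentiations in total,
$$\int_{0}^{\infty} \frac{2}{\left(a^{2} + x^{2}\right)^{4}} \, dx = \frac{5 \pi}{16 a^{7}}.$$

Setting $a = 5$:
$$I = \frac{\pi}{250000}.$$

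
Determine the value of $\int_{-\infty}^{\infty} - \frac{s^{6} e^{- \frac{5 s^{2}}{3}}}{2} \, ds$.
$- \frac{81 \sqrt{15} \sqrt{\pi}}{2000}$

Consider the simpler parametrised integral
$$J(a) = \int_{-\infty}^{\infty} - \frac{e^{- a s^{2}}}{2} \, ds = - \frac{\sqrt{\pi}}{2 \sqrt{a}}.$$

Differentiating under the integral sign brings down a factor of $(-s^2)$:
$$\frac{dJ}{da} = \int_{-\infty}^{\infty} \frac{s^{2} e^{- a s^{2}}}{2} \, ds = \frac{\sqrt{\pi}}{4 a^{\frac{3}{2}}}.$$

Repeating $3$ times in total — each differentiation brings down another $(-s^2)$ — gives
$$\frac{d^{3}J}{da^{3}} = \int_{-\infty}^{\infty} \frac{s^{6} e^{- a s^{2}}}{2} \, ds = \frac{15 \sqrt{\pi}}{16 a^{\frac{7}{2}}},$$
and the integrand here is $(-1)^{3}$ times the target integrand, so $I = (-1)^{3}\,\frac{d^{3}J}{da^{3}} = - \frac{15 \sqrt{\pi}}{16 a^{\frac{7}{2}}}$.

Setting $a = \frac{5}{3}$:
$$I = - \frac{81 \sqrt{15} \sqrt{\pi}}{2000}.$$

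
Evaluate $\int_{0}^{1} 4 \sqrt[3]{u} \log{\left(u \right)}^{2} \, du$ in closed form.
$\frac{27}{8}$

Consider the simpler parametrised integral
$$J(a) = \int_{0}^{1} 4 u^{a} \, du = \frac{4}{a + 1}.$$

Differentiating under the integral sign brings down a factor of $\ln u$:
$$\frac{dJ}{da} = \int_{0}^{1} 4 u^{a} \log{\left(u \right)} \, du = - \frac{4}{\left(a + 1\right)^{2}}.$$

Repeating twice in total — each differentiation brings down another $\ln u$ — gives
$$\frac{d^{2}J}{da^{2}} = \int_{0}^{1} 4 u^{a} \log{\left(u \right)}^{2} \, du = \frac{8}{\left(a + 1\right)^{3}},$$
and the integrand here is exactly the target integrand, so $I = \frac{8}{\left(a + 1\right)^{3}}$.

Setting $a = \frac{1}{3}$:
$$I = \frac{27}{8}.$$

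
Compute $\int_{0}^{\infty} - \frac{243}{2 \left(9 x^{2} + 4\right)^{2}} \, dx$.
$- \frac{81 \pi}{64}$

Recall the elementary integral
$$J(a) = \int_{0}^{\infty} - \frac{3}{2 \left(a^{2} + x^{2}\right)} \, dx = - \frac{3 \pi}{4 a}.$$

Differentiating under the integral sign with respect to $a$,
$$\frac{dJ}{da} = \int_{0}^{\infty} \frac{3 a}{\left(a^{2} + x^{2}\right)^{2}} \, dx = \frac{3 \pi}{4 a^{2}},$$
so $\int_{0}^{\infty} - \frac{3}{2 \left(a^{2} + x^{2}\right)^{2}} \, dx = - \frac{3 \pi}{8 a^{3}}$.

Setting $a = \frac{2}{3}$:
$$I = - \frac{81 \pi}{64}.$$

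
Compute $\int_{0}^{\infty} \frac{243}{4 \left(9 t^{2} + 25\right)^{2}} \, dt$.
$\frac{81 \pi}{2000}$

Begin with the known result
$$J(a) = \int_{0}^{\infty} \frac{3}{4 \left(a^{2} + t^{2}\right)} \, dt = \frac{3 \pi}{8 a}.$$

Differentiating under the integral sign with respect to $a$,
$$\frac{dJ}{da} = \int_{0}^{\infty} - \frac{3 a}{2 \left(a^{2} + t^{2}\right)^{2}} \, dt = - \frac{3 \pi}{8 a^{2}},$$
so $\int_{0}^{\infty} \frac{3}{4 \left(a^{2} + t^{2}\right)^{2}} \, dt = \frac{3 \pi}{16 a^{3}}$.

Setting $a = \frac{5}{3}$:
$$I = \frac{81 \pi}{2000}.$$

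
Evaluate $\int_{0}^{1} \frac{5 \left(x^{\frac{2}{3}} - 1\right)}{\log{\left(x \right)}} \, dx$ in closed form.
$\log{\left(\frac{3125}{243} \right)}$

Consider the one-parameter family: let $I(a) = \int_{0}^{1} \frac{5 \left(x^{a} - 1\right)}{\log{\left(x \right)}} \, dx$.

Since $\dfrac{\partial}{\partial a}\,x^{a} = x^{a} \ln x$, the $\ln x$ in the denominator cancels and
$$\frac{dI}{da} = \int_{0}^{1} 5 x^{a} \, dx = 5 \left[\frac{x^{a+1}}{a+1}\right]_0^1 = \frac{5}{a + 1}.$$

Integrating with respect to $a$ gives $I(a) = 5 \log{\left(a + 1 \right)} + C$.

At $a = 0$ the integrand is identically $0$, so $I(0) = 0$. The closed form gives $0$, hence $C = 0$.

Setting $a = \frac{2}{3}$:
$$I = \log{\left(\frac{3125}{243} \right)}.$$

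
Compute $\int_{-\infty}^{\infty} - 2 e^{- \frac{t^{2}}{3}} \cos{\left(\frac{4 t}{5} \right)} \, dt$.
$- \frac{2 \sqrt{3} \sqrt{\pi}}{e^{\frac{12}{25}}}$

Treat the cosine frequency as a parameter and define $I(b) = \int_{-\infty}^{\infty} - 2 e^{- \frac{t^{2}}{3}} \cos{\left(b t \right)} \, dt$.

Differentiating under the integral sign,
$$I'(b) = \int_{-\infty}^{\infty} 2 t e^{- \frac{t^{2}}{3}} \sin{\left(b t \right)} \, dt.$$

Integrate $\int_{-\infty}^{\infty} t \sin(b t)\, e^{- \frac{t^{2}}{3}}\, dt$ by parts with $u = \sin(b t)$ and $dv = t\, e^{- \frac{t^{2}}{3}}\, dt$, giving $v = - \frac{3 e^{- \frac{t^{2}}{3}}}{2}$. The boundary term vanishes and
$$\int_{-\infty}^{\infty} t \sin(b t)\, e^{- \frac{t^{2}}{3}}\, dt = \frac{3 b}{2} \int_{-\infty}^{\infty} \cos(b t)\, e^{- \frac{t^{2}}{3}}\, dt,$$
so $I'(b) = - \frac{3 b}{2}\, I(b)$.

This is a separable first-order ODE; solving with the initial condition $I(0) = \int_{-\infty}^{\infty} - 2 e^{- \frac{t^{2}}{3}}\,dt = - 2 \sqrt{3} \sqrt{\pi}$ gives
$$I(b) = - 2 \sqrt{3} \sqrt{\pi} e^{- \frac{3 b^{2}}{4}}.$$

Setting $b = \frac{4}{5}$:
$$I = - \frac{2 \sqrt{3} \sqrt{\pi}}{e^{\frac{12}{25}}}.$$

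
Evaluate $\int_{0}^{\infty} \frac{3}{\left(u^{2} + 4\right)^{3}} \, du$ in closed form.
$\frac{9 \pi}{512}$

Begin with the known result
$$J(a) = \int_{0}^{\infty} \frac{3}{a^{2} + u^{2}} \, du = \frac{3 \pi}{2 a}.$$

Differentiating under the integral sign with respect to $a$,
$$\frac{dJ}{da} = \int_{0}^{\infty} - \frac{6 a}{\left(a^{2} + u^{2}\right)^{2}} \, du = - \frac{3 \pi}{2 a^{2}},$$
so $\int_{0}^{\infty} \frac{3}{\left(a^{2} + u^{2}\right)^{2}} \, du = \frac{3 \pi}{4 a^{3}}$.

Repeating — each differentiation of $1/(u^2+a^2)^j$ produces $-2ja/(u^2+a^2)^{j+1}$ — and dividing through by $-2ja$ at each step yields, after $2$ differentiations in total,
$$\int_{0}^{\infty} \frac{3}{\left(a^{2} + u^{2}\right)^{3}} \, du = \frac{9 \pi}{16 a^{5}}.$$

Setting $a = 2$:
$$I = \frac{9 \pi}{512}.$$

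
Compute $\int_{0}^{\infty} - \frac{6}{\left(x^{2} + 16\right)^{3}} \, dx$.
$- \frac{9 \pi}{8192}$

Start from the standard arctangent integral
$$J(a) = \int_{0}^{\infty} - \frac{6}{a^{2} + x^{2}} \, dx = - \frac{3 \pi}{a}.$$

Differentiating under the integral sign with respect to $a$,
$$\frac{dJ}{da} = \int_{0}^{\infty} \frac{12 a}{\left(a^{2} + x^{2}\right)^{2}} \, dx = \frac{3 \pi}{a^{2}},$$
so $\int_{0}^{\infty} - \frac{6}{\left(a^{2} + x^{2}\right)^{2}} \, dx = - \frac{3 \pi}{2 a^{3}}$.

Repeating — each differentiation of $1/(x^2+a^2)^j$ produces $-2ja/(x^2+a^2)^{j+1}$ — and dividing through by $-2ja$ at each step yields, after $2$ differentiations in total,
$$\int_{0}^{\infty} - \frac{6}{\left(a^{2} + x^{2}\right)^{3}} \, dx = - \frac{9 \pi}{8 a^{5}}.$$

Setting $a = 4$:
$$I = - \frac{9 \pi}{8192}.$$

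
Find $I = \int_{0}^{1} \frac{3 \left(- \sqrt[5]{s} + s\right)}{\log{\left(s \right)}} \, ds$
$\log{\left(\frac{125}{27} \right)}$

Introduce a parameter $a$ in the exponent: let $I(a) = \int_{0}^{1} \frac{3 \left(- \sqrt[5]{s} + s^{a}\right)}{\log{\left(s \right)}} \, ds$.

Since $\dfrac{\partial}{\partial a}\,s^{a} = s^{a} \ln s$, the $\ln s$ in the denominator cancels and
$$\frac{dI}{da} = \int_{0}^{1} 3 s^{a} \, ds = 3 \left[\frac{s^{a+1}}{a+1}\right]_0^1 = \frac{3}{a + 1}.$$

Integrating with respect to $a$ gives $I(a) = \log{\left(\frac{125 \left(a + 1\right)^{3}}{216} \right)} + C$.

At $a = \frac{1}{5}$ the integrand is identically $0$, so $I(\frac{1}{5}) = 0$. The closed form gives $0$, hence $C = 0$.

Setting $a = 1$:
$$I = \log{\left(\frac{125}{27} \right)}.$$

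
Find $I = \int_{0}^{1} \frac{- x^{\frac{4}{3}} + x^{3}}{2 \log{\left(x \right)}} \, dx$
$\log{\left(\frac{2 \sqrt{21}}{7} \right)}$

Consider the one-parameter family: let $I(a) = \int_{0}^{1} \frac{- x^{\frac{4}{3}} + x^{a}}{2 \log{\left(x \right)}} \, dx$.

Since $\dfrac{\partial}{\partial a}\,x^{a} = x^{a} \ln x$, the $\ln x$ in the denominator cancels and
$$\frac{dI}{da} = \int_{0}^{1} \frac{1}{2} x^{a} \, dx = \frac{1}{2} \left[\frac{x^{a+1}}{a+1}\right]_0^1 = \frac{1}{2 \left(a + 1\right)}.$$

Integrating with respect to $a$ gives $I(a) = \log{\left(\frac{\sqrt{21} \sqrt{a + 1}}{7} \right)} + C$.

At $a = \frac{4}{3}$ the integrand is identically $0$, so $I(\frac{4}{3}) = 0$. The closed form gives $0$, hence $C = 0$.

Setting $a = 3$:
$$I = \log{\left(\frac{2 \sqrt{21}}{7} \right)}.$$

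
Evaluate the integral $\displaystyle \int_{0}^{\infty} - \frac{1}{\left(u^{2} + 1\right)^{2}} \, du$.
$- \frac{\pi}{4}$

Begin with the known result
$$J(a) = \int_{0}^{\infty} - \frac{1}{a^{2} + u^{2}} \, du = - \frac{\pi}{2 a}.$$

Differentiating under the integral sign with respect to $a$,
$$\frac{dJ}{da} = \int_{0}^{\infty} \frac{2 a}{\left(a^{2} + u^{2}\right)^{2}} \, du = \frac{\pi}{2 a^{2}},$$
so $\int_{0}^{\infty} - \frac{1}{\left(a^{2} + u^{2}\right)^{2}} \, du = - \frac{\pi}{4 a^{3}}$.

Setting $a = 1$:
$$I = - \frac{\pi}{4}.$$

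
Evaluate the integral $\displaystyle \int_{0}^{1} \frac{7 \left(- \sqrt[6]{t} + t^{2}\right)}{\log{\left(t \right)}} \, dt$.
$\log{\left(\frac{612220032}{823543} \right)}$

Introduce a parameter $a$ in the exponent: let $I(a) = \int_{0}^{1} \frac{7 \left(t^{2} - t^{a}\right)}{\log{\left(t \right)}} \, dt$.

Since $\dfrac{\partial}{\partial a}\,t^{a} = t^{a} \ln t$, the $\ln t$ in the denominator cancels and
$$\frac{dI}{da} = \int_{0}^{1} -7 t^{a} \, dt = -7 \left[\frac{t^{a+1}}{a+1}\right]_0^1 = - \frac{7}{a + 1}.$$

Integrating with respect to $a$ gives $I(a) = \log{\left(\frac{2187}{\left(a + 1\right)^{7}} \right)} + C$.

At $a = 2$ the integrand is identically $0$, so $I(2) = 0$. The closed form gives $0$, hence $C = 0$.

Setting $a = \frac{1}{6}$:
$$I = \log{\left(\frac{612220032}{823543} \right)}.$$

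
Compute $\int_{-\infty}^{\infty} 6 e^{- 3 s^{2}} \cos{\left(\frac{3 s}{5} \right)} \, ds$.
$\frac{2 \sqrt{3} \sqrt{\pi}}{e^{\frac{3}{100}}}$

Define $I(b) = \int_{-\infty}^{\infty} 6 e^{- 3 s^{2}} \cos{\left(b s \right)} \, ds$.

Differentiating under the integral sign,
$$I'(b) = \int_{-\infty}^{\infty} - 6 s e^{- 3 s^{2}} \sin{\left(b s \right)} \, ds.$$

Integrate $\int_{-\infty}^{\infty} s \sin(b s)\, e^{- 3 s^{2}}\, ds$ by parts with $u = \sin(b s)$ and $dv = s\, e^{- 3 s^{2}}\, ds$, giving $v = - \frac{e^{- 3 s^{2}}}{6}$. The boundary term vanishes and
$$\int_{-\infty}^{\infty} s \sin(b s)\, e^{- 3 s^{2}}\, ds = \frac{b}{6} \int_{-\infty}^{\infty} \cos(b s)\, e^{- 3 s^{2}}\, ds,$$
so $I'(b) = - \frac{b}{6}\, I(b)$.

This is a separable first-order ODE; solving with the initial condition $I(0) = \int_{-\infty}^{\infty} 6 e^{- 3 s^{2}}\,ds = 2 \sqrt{3} \sqrt{\pi}$ gives
$$I(b) = 2 \sqrt{3} \sqrt{\pi} e^{- \frac{b^{2}}{12}}.$$

Setting $b = \frac{3}{5}$:
$$I = \frac{2 \sqrt{3} \sqrt{\pi}}{e^{\frac{3}{100}}}.$$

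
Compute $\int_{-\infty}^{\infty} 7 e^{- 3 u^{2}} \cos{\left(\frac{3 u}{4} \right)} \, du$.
$\frac{7 \sqrt{3} \sqrt{\pi}}{3 e^{\frac{3}{64}}}$

Let $b$ denote the cosine frequency and define $I(b) = \int_{-\infty}^{\infty} 7 e^{- 3 u^{2}} \cos{\left(b u \right)} \, du$.

Differentiating under the integral sign,
$$I'(b) = \int_{-\infty}^{\infty} - 7 u e^{- 3 u^{2}} \sin{\left(b u \right)} \, du.$$

Integrate $\int_{-\infty}^{\infty} u \sin(b u)\, e^{- 3 u^{2}}\, du$ by parts with $w = \sin(b u)$ and $dv = u\, e^{- 3 u^{2}}\, du$, giving $v = - \frac{e^{- 3 u^{2}}}{6}$. The boundary term vanishes and
$$\int_{-\infty}^{\infty} u \sin(b u)\, e^{- 3 u^{2}}\, du = \frac{b}{6} \int_{-\infty}^{\infty} \cos(b u)\, e^{- 3 u^{2}}\, du,$$
so $I'(b) = - \frac{b}{6}\, I(b)$.

This is a separable first-order ODE; solving with the initial condition $I(0) = \int_{-\infty}^{\infty} 7 e^{- 3 u^{2}}\,du = \frac{7 \sqrt{3} \sqrt{\pi}}{3}$ gives
$$I(b) = \frac{7 \sqrt{3} \sqrt{\pi} e^{- \frac{b^{2}}{12}}}{3}.$$

Setting $b = \frac{3}{4}$:
$$I = \frac{7 \sqrt{3} \sqrt{\pi}}{3 e^{\frac{3}{64}}}.$$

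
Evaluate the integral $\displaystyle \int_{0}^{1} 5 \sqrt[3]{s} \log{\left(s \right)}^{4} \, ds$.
$\frac{3645}{128}$

Consider the simpler parametrised integral
$$J(a) = \int_{0}^{1} 5 s^{a} \, ds = \frac{5}{a + 1}.$$

Differentiating under the integral sign brings down a factor of $\ln s$:
$$\frac{dJ}{da} = \int_{0}^{1} 5 s^{a} \log{\left(s \right)} \, ds = - \frac{5}{\left(a + 1\right)^{2}}.$$

Repeating $4$ times in total — each differentiation brings down another $\ln s$ — gives
$$\frac{d^{4}J}{da^{4}} = \int_{0}^{1} 5 s^{a} \log{\left(s \right)}^{4} \, ds = \frac{120}{\left(a + 1\right)^{5}},$$
and the integrand here is exactly the target integrand, so $I = \frac{120}{\left(a + 1\right)^{5}}$.

Setting $a = \frac{1}{3}$:
$$I = \frac{3645}{128}.$$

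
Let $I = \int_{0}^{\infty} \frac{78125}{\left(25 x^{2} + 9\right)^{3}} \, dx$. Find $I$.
$\frac{15625 \pi}{1296}$

Recall the elementary integral
$$J(a) = \int_{0}^{\infty} \frac{5}{a^{2} + x^{2}} \, dx = \frac{5 \pi}{2 a}.$$

Differentiating under the integral sign with respect to $a$,
$$\frac{dJ}{da} = \int_{0}^{\infty} - \frac{10 a}{\left(a^{2} + x^{2}\right)^{2}} \, dx = - \frac{5 \pi}{2 a^{2}},$$
so $\int_{0}^{\infty} \frac{5}{\left(a^{2} + x^{2}\right)^{2}} \, dx = \frac{5 \pi}{4 a^{3}}$.

Repeating — each differentiation of $1/(x^2+a^2)^j$ produces $-2ja/(x^2+a^2)^{j+1}$ — and dividing through by $-2ja$ at each step yields, after $2$ differentiations in total,
$$\int_{0}^{\infty} \frac{5}{\left(a^{2} + x^{2}\right)^{3}} \, dx = \frac{15 \pi}{16 a^{5}}.$$

Setting $a = \frac{3}{5}$:
$$I = \frac{15625 \pi}{1296}.$$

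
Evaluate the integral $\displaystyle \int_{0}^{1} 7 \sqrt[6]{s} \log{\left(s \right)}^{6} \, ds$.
$\frac{201553920}{117649}$

Start from the elementary integral
$$J(a) = \int_{0}^{1} 7 s^{a} \, ds = \frac{7}{a + 1}.$$

Differentiating under the integral sign brings down a factor of $\ln s$:
$$\frac{dJ}{da} = \int_{0}^{1} 7 s^{a} \log{\left(s \right)} \, ds = - \frac{7}{\left(a + 1\right)^{2}}.$$

Repeating $6$ times in total — each differentiation brings down another $\ln s$ — gives
$$\frac{d^{6}J}{da^{6}} = \int_{0}^{1} 7 s^{a} \log{\left(s \right)}^{6} \, ds = \frac{5040}{\left(a + 1\right)^{7}},$$
and the integrand here is exactly the target integrand, so $I = \frac{5040}{\left(a + 1\right)^{7}}$.

Setting $a = \frac{1}{6}$:
$$I = \frac{201553920}{117649}.$$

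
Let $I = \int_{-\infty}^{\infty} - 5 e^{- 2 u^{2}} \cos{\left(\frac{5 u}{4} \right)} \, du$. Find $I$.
$- \frac{5 \sqrt{2} \sqrt{\pi}}{2 e^{\frac{25}{128}}}$

Treat the cosine frequency as a parameter and define $I(b) = \int_{-\infty}^{\infty} - 5 e^{- 2 u^{2}} \cos{\left(b u \right)} \, du$.

Differentiating under the integral sign,
$$I'(b) = \int_{-\infty}^{\infty} 5 u e^{- 2 u^{2}} \sin{\left(b u \right)} \, du.$$

Integrate $\int_{-\infty}^{\infty} u \sin(b u)\, e^{- 2 u^{2}}\, du$ by parts with $w = \sin(b u)$ and $dv = u\, e^{- 2 u^{2}}\, du$, giving $v = - \frac{e^{- 2 u^{2}}}{4}$. The boundary term vanishes and
$$\int_{-\infty}^{\infty} u \sin(b u)\, e^{- 2 u^{2}}\, du = \frac{b}{4} \int_{-\infty}^{\infty} \cos(b u)\, e^{- 2 u^{2}}\, du,$$
so $I'(b) = - \frac{b}{4}\, I(b)$.

This is a separable first-order ODE; solving with the initial condition $I(0) = \int_{-\infty}^{\infty} - 5 e^{- 2 u^{2}}\,du = - \frac{5 \sqrt{2} \sqrt{\pi}}{2}$ gives
$$I(b) = - \frac{5 \sqrt{2} \sqrt{\pi} e^{- \frac{b^{2}}{8}}}{2}.$$

Setting $b = \frac{5}{4}$:
$$I = - \frac{5 \sqrt{2} \sqrt{\pi}}{2 e^{\frac{25}{128}}}.$$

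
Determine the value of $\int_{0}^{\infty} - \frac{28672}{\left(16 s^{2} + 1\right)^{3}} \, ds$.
$- 1344 \pi$

Begin with the known result
$$J(a) = \int_{0}^{\infty} - \frac{7}{a^{2} + s^{2}} \, ds = - \frac{7 \pi}{2 a}.$$

Differentiating under the integral sign with respect to $a$,
$$\frac{dJ}{da} = \int_{0}^{\infty} \frac{14 a}{\left(a^{2} + s^{2}\right)^{2}} \, ds = \frac{7 \pi}{2 a^{2}},$$
so $\int_{0}^{\infty} - \frac{7}{\left(a^{2} + s^{2}\right)^{2}} \, ds = - \frac{7 \pi}{4 a^{3}}$.

Repeating — each differentiation of $1/(s^2+a^2)^j$ produces $-2ja/(s^2+a^2)^{j+1}$ — and dividing through by $-2ja$ at each step yields, after $2$ differentiations in total,
$$\int_{0}^{\infty} - \frac{7}{\left(a^{2} + s^{2}\right)^{3}} \, ds = - \frac{21 \pi}{16 a^{5}}.$$

Setting $a = \frac{1}{4}$:
$$I = - 1344 \pi.$$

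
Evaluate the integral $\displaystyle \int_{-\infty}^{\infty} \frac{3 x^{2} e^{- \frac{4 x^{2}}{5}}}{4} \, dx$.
$\frac{15 \sqrt{5} \sqrt{\pi}}{64}$

Start from the elementary integral
$$J(a) = \int_{-\infty}^{\infty} \frac{3 e^{- a x^{2}}}{4} \, dx = \frac{3 \sqrt{\pi}}{4 \sqrt{a}}.$$

Differentiating under the integral sign brings down a factor of $(-x^2)$:
$$\frac{dJ}{da} = \int_{-\infty}^{\infty} - \frac{3 x^{2} e^{- a x^{2}}}{4} \, dx = - \frac{3 \sqrt{\pi}}{8 a^{\frac{3}{2}}}.$$

The integral on the left is $-I$, so $I = \frac{3 \sqrt{\pi}}{8 a^{\frac{3}{2}}}$.

Setting $a = \frac{4}{5}$:
$$I = \frac{15 \sqrt{5} \sqrt{\pi}}{64}.$$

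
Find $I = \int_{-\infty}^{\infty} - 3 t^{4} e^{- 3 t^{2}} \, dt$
$- \frac{\sqrt{3} \sqrt{\pi}}{12}$

Begin with the known integral
$$J(a) = \int_{-\infty}^{\infty} - 3 e^{- a t^{2}} \, dt = - \frac{3 \sqrt{\pi}}{\sqrt{a}}.$$

Differentiating under the integral sign brings down a factor of $(-t^2)$:
$$\frac{dJ}{da} = \int_{-\infty}^{\infty} 3 t^{2} e^{- a t^{2}} \, dt = \frac{3 \sqrt{\pi}}{2 a^{\frac{3}{2}}}.$$

Repeating twice in total — each differentiation brings down another $(-t^2)$ — gives
$$\frac{d^{2}J}{da^{2}} = \int_{-\infty}^{\infty} - 3 t^{4} e^{- a t^{2}} \, dt = - \frac{9 \sqrt{\pi}}{4 a^{\frac{5}{2}}},$$
and the integrand here is exactly the target integrand, so $I = - \frac{9 \sqrt{\pi}}{4 a^{\frac{5}{2}}}$.

Setting $a = 3$:
$$I = - \frac{\sqrt{3} \sqrt{\pi}}{12}.$$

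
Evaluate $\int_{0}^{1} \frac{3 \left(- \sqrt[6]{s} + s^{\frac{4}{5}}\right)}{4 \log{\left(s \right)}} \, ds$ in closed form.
$\log{\left(\frac{9 \sqrt[4]{840}}{35} \right)}$

Consider the one-parameter family: let $I(a) = \int_{0}^{1} \frac{3 \left(s^{\frac{4}{5}} - s^{a}\right)}{4 \log{\left(s \right)}} \, ds$.

Since $\dfrac{\partial}{\partial a}\,s^{a} = s^{a} \ln s$, the $\ln s$ in the denominator cancels and
$$\frac{dI}{da} = \int_{0}^{1} - \frac{3}{4} s^{a} \, ds = - \frac{3}{4} \left[\frac{s^{a+1}}{a+1}\right]_0^1 = - \frac{3}{4 a + 4}.$$

Integrating with respect to $a$ gives $I(a) = - \frac{3 \log{\left(a + 1 \right)}}{4} - \frac{3 \log{\left(5 \right)}}{4} + \frac{3 \log{\left(3 \right)}}{2} + C$.

At $a = \frac{4}{5}$ the integrand is identically $0$, so $I(\frac{4}{5}) = 0$. The closed form gives $0$, hence $C = 0$.

Setting $a = \frac{1}{6}$:
$$I = \log{\left(\frac{9 \sqrt[4]{840}}{35} \right)}.$$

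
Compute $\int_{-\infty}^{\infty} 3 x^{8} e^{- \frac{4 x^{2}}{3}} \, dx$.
$\frac{25515 \sqrt{3} \sqrt{\pi}}{8192}$

Start from the elementary integral
$$J(a) = \int_{-\infty}^{\infty} 3 e^{- a x^{2}} \, dx = \frac{3 \sqrt{\pi}}{\sqrt{a}}.$$

Differentiating under the integral sign brings down a factor of $(-x^2)$:
$$\frac{dJ}{da} = \int_{-\infty}^{\infty} - 3 x^{2} e^{- a x^{2}} \, dx = - \frac{3 \sqrt{\pi}}{2 a^{\frac{3}{2}}}.$$

Repeating $4$ times in total — each differentiation brings down another $(-x^2)$ — gives
$$\frac{d^{4}J}{da^{4}} = \int_{-\infty}^{\infty} 3 x^{8} e^{- a x^{2}} \, dx = \frac{315 \sqrt{\pi}}{16 a^{\frac{9}{2}}},$$
and the integrand here is exactly the target integrand, so $I = \frac{315 \sqrt{\pi}}{16 a^{\frac{9}{2}}}$.

Setting $a = \frac{4}{3}$:
$$I = \frac{25515 \sqrt{3} \sqrt{\pi}}{8192}.$$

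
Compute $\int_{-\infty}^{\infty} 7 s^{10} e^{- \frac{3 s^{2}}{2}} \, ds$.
$\frac{245 \sqrt{6} \sqrt{\pi}}{27}$

Consider the simpler parametrised integral
$$J(a) = \int_{-\infty}^{\infty} 7 e^{- a s^{2}} \, ds = \frac{7 \sqrt{\pi}}{\sqrt{a}}.$$

Differentiating under the integral sign brings down a factor of $(-s^2)$:
$$\frac{dJ}{da} = \int_{-\infty}^{\infty} - 7 s^{2} e^{- a s^{2}} \, ds = - \frac{7 \sqrt{\pi}}{2 a^{\frac{3}{2}}}.$$

Repeating $5$ times in total — each differentiation brings down another $(-s^2)$ — gives
$$\frac{d^{5}J}{da^{5}} = \int_{-\infty}^{\infty} - 7 s^{10} e^{- a s^{2}} \, ds = - \frac{6615 \sqrt{\pi}}{32 a^{\frac{11}{2}}},$$
and the integrand here is $(-1)^{5}$ times the target integrand, so $I = (-1)^{5}\,\frac{d^{5}J}{da^{5}} = \frac{6615 \sqrt{\pi}}{32 a^{\frac{11}{2}}}$.

Setting $a = \frac{3}{2}$:
$$I = \frac{245 \sqrt{6} \sqrt{\pi}}{27}.$$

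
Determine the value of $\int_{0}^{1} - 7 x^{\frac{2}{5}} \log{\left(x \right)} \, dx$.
$\frac{25}{7}$

Consider the simpler parametrised integral
$$J(a) = \int_{0}^{1} - 7 x^{a} \, dx = - \frac{7}{a + 1}.$$

Differentiating under the integral sign brings down a factor of $\ln x$:
$$\frac{dJ}{da} = \int_{0}^{1} - 7 x^{a} \log{\left(x \right)} \, dx = \frac{7}{\left(a + 1\right)^{2}}.$$

The integral on the left is $I$, so $I = \frac{7}{\left(a + 1\right)^{2}}$.

Setting $a = \frac{2}{5}$:
$$I = \frac{25}{7}.$$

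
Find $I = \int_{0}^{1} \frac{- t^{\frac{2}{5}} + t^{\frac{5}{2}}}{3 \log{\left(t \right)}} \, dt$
$- \frac{\log{\left(2 \right)}}{3} + \frac{\log{\left(5 \right)}}{3}$

Introduce a parameter $a$ in the exponent: let $I(a) = \int_{0}^{1} \frac{t^{\frac{5}{2}} - t^{a}}{3 \log{\left(t \right)}} \, dt$.

Since $\dfrac{\partial}{\partial a}\,t^{a} = t^{a} \ln t$, the $\ln t$ in the denominator cancels and
$$\frac{dI}{da} = \int_{0}^{1} - \frac{1}{3} t^{a} \, dt = - \frac{1}{3} \left[\frac{t^{a+1}}{a+1}\right]_0^1 = - \frac{1}{3 a + 3}.$$

Integrating with respect to $a$ gives $I(a) = - \frac{\log{\left(a + 1 \right)}}{3} - \frac{\log{\left(2 \right)}}{3} + \frac{\log{\left(7 \right)}}{3} + C$.

At $a = \frac{5}{2}$ the integrand is identically $0$, so $I(\frac{5}{2}) = 0$. The closed form gives $0$, hence $C = 0$.

Setting $a = \frac{2}{5}$:
$$I = - \frac{\log{\left(2 \right)}}{3} + \frac{\log{\left(5 \right)}}{3}.$$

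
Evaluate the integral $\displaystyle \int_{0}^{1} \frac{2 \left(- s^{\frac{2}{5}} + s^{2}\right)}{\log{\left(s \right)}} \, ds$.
$\log{\left(\frac{225}{49} \right)}$

Consider the one-parameter family: let $I(a) = \int_{0}^{1} \frac{2 \left(- s^{\frac{2}{5}} + s^{a}\right)}{\log{\left(s \right)}} \, ds$.

Since $\dfrac{\partial}{\partial a}\,s^{a} = s^{a} \ln s$, the $\ln s$ in the denominator cancels and
$$\frac{dI}{da} = \int_{0}^{1} 2 s^{a} \, ds = 2 \left[\frac{s^{a+1}}{a+1}\right]_0^1 = \frac{2}{a + 1}.$$

Integrating with respect to $a$ gives $I(a) = \log{\left(\frac{25 \left(a + 1\right)^{2}}{49} \right)} + C$.

At $a = \frac{2}{5}$ the integrand is identically $0$, so $I(\frac{2}{5}) = 0$. The closed form gives $0$, hence $C = 0$.

Setting $a = 2$:
$$I = \log{\left(\frac{225}{49} \right)}.$$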